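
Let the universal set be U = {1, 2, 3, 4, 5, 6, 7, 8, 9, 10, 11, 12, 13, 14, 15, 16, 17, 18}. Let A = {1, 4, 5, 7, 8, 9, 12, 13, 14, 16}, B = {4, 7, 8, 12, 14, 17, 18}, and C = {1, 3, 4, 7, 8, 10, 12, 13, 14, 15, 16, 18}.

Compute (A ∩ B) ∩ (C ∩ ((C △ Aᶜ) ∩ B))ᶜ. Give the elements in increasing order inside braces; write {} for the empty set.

A ∩ B = {4, 7, 8, 12, 14}
Aᶜ = {2, 3, 6, 10, 11, 15, 17, 18}
C △ Aᶜ = {1, 2, 4, 6, 7, 8, 11, 12, 13, 14, 16, 17}
(C △ Aᶜ) ∩ B = {4, 7, 8, 12, 14, 17}
C ∩ ((C △ Aᶜ) ∩ B) = {4, 7, 8, 12, 14}
(C ∩ ((C △ Aᶜ) ∩ B))ᶜ = {1, 2, 3, 5, 6, 9, 10, 11, 13, 15, 16, 17, 18}
(A ∩ B) ∩ (C ∩ ((C △ Aᶜ) ∩ B))ᶜ = {}

{}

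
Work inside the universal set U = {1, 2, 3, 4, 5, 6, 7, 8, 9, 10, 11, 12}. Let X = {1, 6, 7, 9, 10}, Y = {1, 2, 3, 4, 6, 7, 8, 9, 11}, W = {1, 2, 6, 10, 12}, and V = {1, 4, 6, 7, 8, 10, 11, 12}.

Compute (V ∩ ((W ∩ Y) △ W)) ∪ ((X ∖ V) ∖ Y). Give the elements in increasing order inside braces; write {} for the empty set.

W ∩ Y = {1, 2, 6}
(W ∩ Y) △ W = {10, 12}
V ∩ ((W ∩ Y) △ W) = {10, 12}
X ∖ V = {9}
(X ∖ V) ∖ Y = {}
(V ∩ ((W ∩ Y) △ W)) ∪ ((X ∖ V) ∖ Y) = {10, 12}

{10, 12}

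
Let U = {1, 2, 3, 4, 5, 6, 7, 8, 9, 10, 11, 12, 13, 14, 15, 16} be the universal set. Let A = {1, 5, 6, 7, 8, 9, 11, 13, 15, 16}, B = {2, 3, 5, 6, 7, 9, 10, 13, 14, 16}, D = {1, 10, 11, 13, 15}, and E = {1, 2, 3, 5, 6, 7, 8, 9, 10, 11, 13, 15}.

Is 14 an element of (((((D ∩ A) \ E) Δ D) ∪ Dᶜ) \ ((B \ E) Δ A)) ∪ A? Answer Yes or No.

No

14 ∉ D and 14 ∉ A, so 14 ∉ D ∩ A
14 ∉ (D ∩ A) and 14 ∉ E, so 14 ∉ (D ∩ A) \ E
14 ∉ ((D ∩ A) \ E) and 14 ∉ D, so 14 ∉ ((D ∩ A) \ E) Δ D
14 ∉ D, so 14 ∈ Dᶜ
14 ∉ (((D ∩ A) \ E) Δ D) and 14 ∈ Dᶜ, so 14 ∈ (((D ∩ A) \ E) Δ D) ∪ Dᶜ
14 ∈ B and 14 ∉ E, so 14 ∈ B \ E
14 ∈ (B \ E) and 14 ∉ A, so 14 ∈ (B \ E) Δ A
14 ∈ ((((D ∩ A) \ E) Δ D) ∪ Dᶜ) and 14 ∈ ((B \ E) Δ A), so 14 ∉ ((((D ∩ A) \ E) Δ D) ∪ Dᶜ) \ ((B \ E) Δ A)
14 ∉ (((((D ∩ A) \ E) Δ D) ∪ Dᶜ) \ ((B \ E) Δ A)) and 14 ∉ A, so 14 ∉ (((((D ∩ A) \ E) Δ D) ∪ Dᶜ) \ ((B \ E) Δ A)) ∪ A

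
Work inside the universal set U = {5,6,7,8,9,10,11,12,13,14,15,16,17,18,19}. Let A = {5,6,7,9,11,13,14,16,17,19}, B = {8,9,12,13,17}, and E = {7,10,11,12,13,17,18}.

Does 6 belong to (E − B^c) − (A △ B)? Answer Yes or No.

No

6 ∉ B, so 6 ∈ B^c
6 ∉ E and 6 ∈ B^c, so 6 ∉ E − B^c
6 ∈ A and 6 ∉ B, so 6 ∈ A △ B
6 ∉ (E − B^c) and 6 ∈ (A △ B), so 6 ∉ (E − B^c) − (A △ B)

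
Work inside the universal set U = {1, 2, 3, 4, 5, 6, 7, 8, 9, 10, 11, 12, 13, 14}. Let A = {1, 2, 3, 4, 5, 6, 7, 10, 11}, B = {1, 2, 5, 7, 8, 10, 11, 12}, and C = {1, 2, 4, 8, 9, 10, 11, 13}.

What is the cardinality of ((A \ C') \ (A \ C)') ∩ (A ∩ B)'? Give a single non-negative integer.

0

C' = {3, 5, 6, 7, 12, 14}
A \ C' = {1, 2, 4, 10, 11}
A \ C = {3, 5, 6, 7}
(A \ C)' = {1, 2, 4, 8, 9, 10, 11, 12, 13, 14}
(A \ C') \ (A \ C)' = {}
A ∩ B = {1, 2, 5, 7, 10, 11}
(A ∩ B)' = {3, 4, 6, 8, 9, 12, 13, 14}
((A \ C') \ (A \ C)') ∩ (A ∩ B)' = {}
|((A \ C') \ (A \ C)') ∩ (A ∩ B)'| = 0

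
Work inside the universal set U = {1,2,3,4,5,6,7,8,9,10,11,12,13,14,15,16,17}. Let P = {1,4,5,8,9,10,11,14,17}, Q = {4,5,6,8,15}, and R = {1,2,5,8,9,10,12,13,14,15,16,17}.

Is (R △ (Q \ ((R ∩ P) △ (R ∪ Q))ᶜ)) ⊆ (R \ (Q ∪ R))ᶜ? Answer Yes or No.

Yes

R ∩ P = {1,5,8,9,10,14,17}
R ∪ Q = {1,2,4,5,6,8,9,10,12,13,14,15,16,17}
(R ∩ P) △ (R ∪ Q) = {2,4,6,12,13,15,16}
((R ∩ P) △ (R ∪ Q))ᶜ = {1,3,5,7,8,9,10,11,14,17}
Q \ ((R ∩ P) △ (R ∪ Q))ᶜ = {4,6,15}
R △ (Q \ ((R ∩ P) △ (R ∪ Q))ᶜ) = {1,2,4,5,6,8,9,10,12,13,14,16,17}
Q ∪ R = {1,2,4,5,6,8,9,10,12,13,14,15,16,17}
R \ (Q ∪ R) = {}
(R \ (Q ∪ R))ᶜ = {1,2,3,4,5,6,7,8,9,10,11,12,13,14,15,16,17}
Every element of {1,2,4,5,6,8,9,10,12,13,14,16,17} is in {1,2,3,4,5,6,7,8,9,10,11,12,13,14,15,16,17}, so R △ (Q \ ((R ∩ P) △ (R ∪ Q))ᶜ) ⊆ (R \ (Q ∪ R))ᶜ.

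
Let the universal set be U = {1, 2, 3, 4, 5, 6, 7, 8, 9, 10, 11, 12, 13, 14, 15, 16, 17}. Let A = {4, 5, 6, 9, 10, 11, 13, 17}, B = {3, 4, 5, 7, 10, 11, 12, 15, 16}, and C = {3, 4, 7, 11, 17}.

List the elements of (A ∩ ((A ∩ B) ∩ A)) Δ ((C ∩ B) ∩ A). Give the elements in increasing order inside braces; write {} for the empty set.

{5, 10}

A ∩ B = {4, 5, 10, 11}
(A ∩ B) ∩ A = {4, 5, 10, 11}
A ∩ ((A ∩ B) ∩ A) = {4, 5, 10, 11}
C ∩ B = {3, 4, 7, 11}
(C ∩ B) ∩ A = {4, 11}
(A ∩ ((A ∩ B) ∩ A)) Δ ((C ∩ B) ∩ A) = {5, 10}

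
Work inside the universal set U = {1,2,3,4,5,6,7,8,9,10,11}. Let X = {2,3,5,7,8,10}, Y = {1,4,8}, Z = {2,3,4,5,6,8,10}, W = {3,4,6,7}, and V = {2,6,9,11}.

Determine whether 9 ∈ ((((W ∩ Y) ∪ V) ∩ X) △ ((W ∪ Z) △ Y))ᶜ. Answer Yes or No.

9 ∉ W and 9 ∉ Y, so 9 ∉ W ∩ Y
9 ∉ (W ∩ Y) and 9 ∈ V, so 9 ∈ (W ∩ Y) ∪ V
9 ∈ ((W ∩ Y) ∪ V) and 9 ∉ X, so 9 ∉ ((W ∩ Y) ∪ V) ∩ X
9 ∉ W and 9 ∉ Z, so 9 ∉ W ∪ Z
9 ∉ (W ∪ Z) and 9 ∉ Y, so 9 ∉ (W ∪ Z) △ Y
9 ∉ (((W ∩ Y) ∪ V) ∩ X) and 9 ∉ ((W ∪ Z) △ Y), so 9 ∉ (((W ∩ Y) ∪ V) ∩ X) △ ((W ∪ Z) △ Y)
9 ∈ ((((W ∩ Y) ∪ V) ∩ X) △ ((W ∪ Z) △ Y))ᶜ since 9 ∉ ((((W ∩ Y) ∪ V) ∩ X) △ ((W ∪ Z) △ Y))

Yes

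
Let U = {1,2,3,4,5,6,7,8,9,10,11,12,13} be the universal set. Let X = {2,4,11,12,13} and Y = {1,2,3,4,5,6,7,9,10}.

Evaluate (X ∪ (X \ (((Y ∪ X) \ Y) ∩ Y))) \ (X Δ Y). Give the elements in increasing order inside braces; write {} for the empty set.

Y ∪ X = {1,2,3,4,5,6,7,9,10,11,12,13}
(Y ∪ X) \ Y = {11,12,13}
((Y ∪ X) \ Y) ∩ Y = {}
X \ (((Y ∪ X) \ Y) ∩ Y) = {2,4,11,12,13}
X ∪ (X \ (((Y ∪ X) \ Y) ∩ Y)) = {2,4,11,12,13}
X Δ Y = {1,3,5,6,7,9,10,11,12,13}
(X ∪ (X \ (((Y ∪ X) \ Y) ∩ Y))) \ (X Δ Y) = {2,4}

{2,4}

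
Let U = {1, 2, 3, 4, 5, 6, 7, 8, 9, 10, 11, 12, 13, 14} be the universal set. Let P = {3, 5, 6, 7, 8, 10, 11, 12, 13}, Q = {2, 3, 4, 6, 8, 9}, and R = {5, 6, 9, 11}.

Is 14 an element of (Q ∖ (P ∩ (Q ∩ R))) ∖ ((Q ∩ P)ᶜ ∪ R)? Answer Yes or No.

14 ∉ Q and 14 ∉ R, so 14 ∉ Q ∩ R
14 ∉ P and 14 ∉ (Q ∩ R), so 14 ∉ P ∩ (Q ∩ R)
14 ∉ Q and 14 ∉ (P ∩ (Q ∩ R)), so 14 ∉ Q ∖ (P ∩ (Q ∩ R))
14 ∉ Q and 14 ∉ P, so 14 ∉ Q ∩ P
14 ∈ (Q ∩ P)ᶜ since 14 ∉ (Q ∩ P)
14 ∈ (Q ∩ P)ᶜ and 14 ∉ R, so 14 ∈ (Q ∩ P)ᶜ ∪ R
14 ∉ (Q ∖ (P ∩ (Q ∩ R))) and 14 ∈ ((Q ∩ P)ᶜ ∪ R), so 14 ∉ (Q ∖ (P ∩ (Q ∩ R))) ∖ ((Q ∩ P)ᶜ ∪ R)

No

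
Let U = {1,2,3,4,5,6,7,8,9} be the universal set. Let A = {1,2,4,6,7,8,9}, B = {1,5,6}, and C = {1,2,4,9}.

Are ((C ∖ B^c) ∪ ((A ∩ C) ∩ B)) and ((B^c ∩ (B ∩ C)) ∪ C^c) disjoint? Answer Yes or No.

B^c = {2,3,4,7,8,9}
C ∖ B^c = {1}
A ∩ C = {1,2,4,9}
(A ∩ C) ∩ B = {1}
(C ∖ B^c) ∪ ((A ∩ C) ∩ B) = {1}
B ∩ C = {1}
B^c ∩ (B ∩ C) = {}
C^c = {3,5,6,7,8}
(B^c ∩ (B ∩ C)) ∪ C^c = {3,5,6,7,8}
{1} and {3,5,6,7,8} share no elements.

Yes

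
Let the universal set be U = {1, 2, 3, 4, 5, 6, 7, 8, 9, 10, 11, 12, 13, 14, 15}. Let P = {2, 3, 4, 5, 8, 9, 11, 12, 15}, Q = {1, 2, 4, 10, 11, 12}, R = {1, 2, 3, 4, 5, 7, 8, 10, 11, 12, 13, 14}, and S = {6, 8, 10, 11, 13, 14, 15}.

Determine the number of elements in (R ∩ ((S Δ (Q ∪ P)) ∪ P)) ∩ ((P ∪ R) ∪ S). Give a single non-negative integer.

Q ∪ P = {1, 2, 3, 4, 5, 8, 9, 10, 11, 12, 15}
S Δ (Q ∪ P) = {1, 2, 3, 4, 5, 6, 9, 12, 13, 14}
(S Δ (Q ∪ P)) ∪ P = {1, 2, 3, 4, 5, 6, 8, 9, 11, 12, 13, 14, 15}
R ∩ ((S Δ (Q ∪ P)) ∪ P) = {1, 2, 3, 4, 5, 8, 11, 12, 13, 14}
P ∪ R = {1, 2, 3, 4, 5, 7, 8, 9, 10, 11, 12, 13, 14, 15}
(P ∪ R) ∪ S = {1, 2, 3, 4, 5, 6, 7, 8, 9, 10, 11, 12, 13, 14, 15}
(R ∩ ((S Δ (Q ∪ P)) ∪ P)) ∩ ((P ∪ R) ∪ S) = {1, 2, 3, 4, 5, 8, 11, 12, 13, 14}
|(R ∩ ((S Δ (Q ∪ P)) ∪ P)) ∩ ((P ∪ R) ∪ S)| = 10

10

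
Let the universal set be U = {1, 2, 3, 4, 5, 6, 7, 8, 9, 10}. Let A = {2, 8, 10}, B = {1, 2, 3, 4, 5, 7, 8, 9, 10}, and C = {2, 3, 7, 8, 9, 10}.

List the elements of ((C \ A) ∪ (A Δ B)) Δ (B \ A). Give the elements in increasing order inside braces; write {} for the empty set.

C \ A = {3, 7, 9}
A Δ B = {1, 3, 4, 5, 7, 9}
(C \ A) ∪ (A Δ B) = {1, 3, 4, 5, 7, 9}
B \ A = {1, 3, 4, 5, 7, 9}
((C \ A) ∪ (A Δ B)) Δ (B \ A) = {}

{}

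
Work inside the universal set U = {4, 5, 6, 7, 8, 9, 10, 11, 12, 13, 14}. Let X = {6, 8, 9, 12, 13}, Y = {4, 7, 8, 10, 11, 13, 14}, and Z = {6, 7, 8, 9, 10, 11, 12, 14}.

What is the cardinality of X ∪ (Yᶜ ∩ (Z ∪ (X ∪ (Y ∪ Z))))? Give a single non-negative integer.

Yᶜ = {5, 6, 9, 12}
Y ∪ Z = {4, 6, 7, 8, 9, 10, 11, 12, 13, 14}
X ∪ (Y ∪ Z) = {4, 6, 7, 8, 9, 10, 11, 12, 13, 14}
Z ∪ (X ∪ (Y ∪ Z)) = {4, 6, 7, 8, 9, 10, 11, 12, 13, 14}
Yᶜ ∩ (Z ∪ (X ∪ (Y ∪ Z))) = {6, 9, 12}
X ∪ (Yᶜ ∩ (Z ∪ (X ∪ (Y ∪ Z)))) = {6, 8, 9, 12, 13}
|X ∪ (Yᶜ ∩ (Z ∪ (X ∪ (Y ∪ Z))))| = 5

5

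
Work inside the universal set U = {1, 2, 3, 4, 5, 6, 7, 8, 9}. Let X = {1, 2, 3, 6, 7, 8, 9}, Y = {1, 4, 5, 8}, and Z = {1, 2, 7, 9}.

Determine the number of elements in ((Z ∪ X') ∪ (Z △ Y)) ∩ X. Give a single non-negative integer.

X' = {4, 5}
Z ∪ X' = {1, 2, 4, 5, 7, 9}
Z △ Y = {2, 4, 5, 7, 8, 9}
(Z ∪ X') ∪ (Z △ Y) = {1, 2, 4, 5, 7, 8, 9}
((Z ∪ X') ∪ (Z △ Y)) ∩ X = {1, 2, 7, 8, 9}
|((Z ∪ X') ∪ (Z △ Y)) ∩ X| = 5

5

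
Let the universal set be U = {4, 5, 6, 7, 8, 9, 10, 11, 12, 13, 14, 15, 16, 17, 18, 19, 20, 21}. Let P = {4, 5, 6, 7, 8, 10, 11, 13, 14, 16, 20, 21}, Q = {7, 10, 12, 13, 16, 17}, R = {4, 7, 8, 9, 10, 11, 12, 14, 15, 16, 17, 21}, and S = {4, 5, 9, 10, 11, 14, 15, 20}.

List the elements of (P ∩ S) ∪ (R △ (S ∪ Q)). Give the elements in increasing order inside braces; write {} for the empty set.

P ∩ S = {4, 5, 10, 11, 14, 20}
S ∪ Q = {4, 5, 7, 9, 10, 11, 12, 13, 14, 15, 16, 17, 20}
R △ (S ∪ Q) = {5, 8, 13, 20, 21}
(P ∩ S) ∪ (R △ (S ∪ Q)) = {4, 5, 8, 10, 11, 13, 14, 20, 21}

{4, 5, 8, 10, 11, 13, 14, 20, 21}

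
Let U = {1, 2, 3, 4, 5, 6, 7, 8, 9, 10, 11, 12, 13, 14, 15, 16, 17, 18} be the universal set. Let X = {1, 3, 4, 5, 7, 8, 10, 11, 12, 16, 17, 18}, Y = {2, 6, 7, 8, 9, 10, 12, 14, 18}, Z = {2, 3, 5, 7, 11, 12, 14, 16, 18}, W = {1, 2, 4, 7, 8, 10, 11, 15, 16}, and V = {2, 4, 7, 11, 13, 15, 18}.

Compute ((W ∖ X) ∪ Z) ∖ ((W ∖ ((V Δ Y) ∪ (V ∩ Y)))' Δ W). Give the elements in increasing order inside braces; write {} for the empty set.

{2, 7, 11, 15}

W ∖ X = {2, 15}
(W ∖ X) ∪ Z = {2, 3, 5, 7, 11, 12, 14, 15, 16, 18}
V Δ Y = {4, 6, 8, 9, 10, 11, 12, 13, 14, 15}
V ∩ Y = {2, 7, 18}
(V Δ Y) ∪ (V ∩ Y) = {2, 4, 6, 7, 8, 9, 10, 11, 12, 13, 14, 15, 18}
W ∖ ((V Δ Y) ∪ (V ∩ Y)) = {1, 16}
(W ∖ ((V Δ Y) ∪ (V ∩ Y)))' = {2, 3, 4, 5, 6, 7, 8, 9, 10, 11, 12, 13, 14, 15, 17, 18}
(W ∖ ((V Δ Y) ∪ (V ∩ Y)))' Δ W = {1, 3, 5, 6, 9, 12, 13, 14, 16, 17, 18}
((W ∖ X) ∪ Z) ∖ ((W ∖ ((V Δ Y) ∪ (V ∩ Y)))' Δ W) = {2, 7, 11, 15}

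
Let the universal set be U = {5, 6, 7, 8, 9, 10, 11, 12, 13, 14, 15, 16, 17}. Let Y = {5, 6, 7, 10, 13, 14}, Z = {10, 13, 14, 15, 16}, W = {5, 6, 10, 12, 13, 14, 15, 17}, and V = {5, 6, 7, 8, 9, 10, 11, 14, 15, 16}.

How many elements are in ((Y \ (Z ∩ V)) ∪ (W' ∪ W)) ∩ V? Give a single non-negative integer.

10

Z ∩ V = {10, 14, 15, 16}
Y \ (Z ∩ V) = {5, 6, 7, 13}
W' = {7, 8, 9, 11, 16}
W' ∪ W = {5, 6, 7, 8, 9, 10, 11, 12, 13, 14, 15, 16, 17}
(Y \ (Z ∩ V)) ∪ (W' ∪ W) = {5, 6, 7, 8, 9, 10, 11, 12, 13, 14, 15, 16, 17}
((Y \ (Z ∩ V)) ∪ (W' ∪ W)) ∩ V = {5, 6, 7, 8, 9, 10, 11, 14, 15, 16}
|((Y \ (Z ∩ V)) ∪ (W' ∪ W)) ∩ V| = 10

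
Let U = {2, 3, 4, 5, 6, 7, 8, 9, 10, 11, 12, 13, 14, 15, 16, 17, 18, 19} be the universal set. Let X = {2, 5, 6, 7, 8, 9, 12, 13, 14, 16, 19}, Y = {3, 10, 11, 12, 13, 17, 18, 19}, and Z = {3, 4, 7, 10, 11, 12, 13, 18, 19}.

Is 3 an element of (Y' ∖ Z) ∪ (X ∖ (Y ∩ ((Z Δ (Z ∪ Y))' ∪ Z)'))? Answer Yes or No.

No

3 ∈ Y, so 3 ∉ Y'
3 ∉ Y' and 3 ∈ Z, so 3 ∉ Y' ∖ Z
3 ∈ Z and 3 ∈ Y, so 3 ∈ Z ∪ Y
3 ∈ Z and 3 ∈ (Z ∪ Y), so 3 ∉ Z Δ (Z ∪ Y)
3 ∈ (Z Δ (Z ∪ Y))' since 3 ∉ (Z Δ (Z ∪ Y))
3 ∈ (Z Δ (Z ∪ Y))' and 3 ∈ Z, so 3 ∈ (Z Δ (Z ∪ Y))' ∪ Z
3 ∉ ((Z Δ (Z ∪ Y))' ∪ Z)' since 3 ∈ ((Z Δ (Z ∪ Y))' ∪ Z)
3 ∈ Y and 3 ∉ ((Z Δ (Z ∪ Y))' ∪ Z)', so 3 ∉ Y ∩ ((Z Δ (Z ∪ Y))' ∪ Z)'
3 ∉ X and 3 ∉ (Y ∩ ((Z Δ (Z ∪ Y))' ∪ Z)'), so 3 ∉ X ∖ (Y ∩ ((Z Δ (Z ∪ Y))' ∪ Z)')
3 ∉ (Y' ∖ Z) and 3 ∉ (X ∖ (Y ∩ ((Z Δ (Z ∪ Y))' ∪ Z)')), so 3 ∉ (Y' ∖ Z) ∪ (X ∖ (Y ∩ ((Z Δ (Z ∪ Y))' ∪ Z)'))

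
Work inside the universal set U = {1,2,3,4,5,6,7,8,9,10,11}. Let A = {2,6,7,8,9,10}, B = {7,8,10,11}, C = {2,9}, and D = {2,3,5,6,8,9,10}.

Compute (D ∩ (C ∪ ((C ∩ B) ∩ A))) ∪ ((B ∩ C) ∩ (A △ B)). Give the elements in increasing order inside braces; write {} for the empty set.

{2,9}

C ∩ B = {}
(C ∩ B) ∩ A = {}
C ∪ ((C ∩ B) ∩ A) = {2,9}
D ∩ (C ∪ ((C ∩ B) ∩ A)) = {2,9}
B ∩ C = {}
A △ B = {2,6,9,11}
(B ∩ C) ∩ (A △ B) = {}
(D ∩ (C ∪ ((C ∩ B) ∩ A))) ∪ ((B ∩ C) ∩ (A △ B)) = {2,9}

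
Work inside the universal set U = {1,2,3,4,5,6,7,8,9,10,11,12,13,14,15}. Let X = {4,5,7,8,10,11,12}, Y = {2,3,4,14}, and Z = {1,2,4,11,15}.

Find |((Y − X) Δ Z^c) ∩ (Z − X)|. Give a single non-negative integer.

1

Y − X = {2,3,14}
Z^c = {3,5,6,7,8,9,10,12,13,14}
(Y − X) Δ Z^c = {2,5,6,7,8,9,10,12,13}
Z − X = {1,2,15}
((Y − X) Δ Z^c) ∩ (Z − X) = {2}
|((Y − X) Δ Z^c) ∩ (Z − X)| = 1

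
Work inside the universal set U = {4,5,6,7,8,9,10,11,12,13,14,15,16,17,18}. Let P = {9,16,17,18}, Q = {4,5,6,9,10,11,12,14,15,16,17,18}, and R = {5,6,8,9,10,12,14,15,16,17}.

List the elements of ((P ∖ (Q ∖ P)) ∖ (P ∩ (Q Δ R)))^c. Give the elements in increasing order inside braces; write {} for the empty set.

{4,5,6,7,8,10,11,12,13,14,15,18}

Q ∖ P = {4,5,6,10,11,12,14,15}
P ∖ (Q ∖ P) = {9,16,17,18}
Q Δ R = {4,8,11,18}
P ∩ (Q Δ R) = {18}
(P ∖ (Q ∖ P)) ∖ (P ∩ (Q Δ R)) = {9,16,17}
((P ∖ (Q ∖ P)) ∖ (P ∩ (Q Δ R)))^c = {4,5,6,7,8,10,11,12,13,14,15,18}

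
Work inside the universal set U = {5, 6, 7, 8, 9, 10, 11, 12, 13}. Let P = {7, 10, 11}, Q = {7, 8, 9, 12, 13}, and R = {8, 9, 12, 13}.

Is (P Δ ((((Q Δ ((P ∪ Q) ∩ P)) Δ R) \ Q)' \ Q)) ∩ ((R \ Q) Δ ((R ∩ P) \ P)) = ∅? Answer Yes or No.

Yes

P ∪ Q = {7, 8, 9, 10, 11, 12, 13}
(P ∪ Q) ∩ P = {7, 10, 11}
Q Δ ((P ∪ Q) ∩ P) = {8, 9, 10, 11, 12, 13}
(Q Δ ((P ∪ Q) ∩ P)) Δ R = {10, 11}
((Q Δ ((P ∪ Q) ∩ P)) Δ R) \ Q = {10, 11}
(((Q Δ ((P ∪ Q) ∩ P)) Δ R) \ Q)' = {5, 6, 7, 8, 9, 12, 13}
(((Q Δ ((P ∪ Q) ∩ P)) Δ R) \ Q)' \ Q = {5, 6}
P Δ ((((Q Δ ((P ∪ Q) ∩ P)) Δ R) \ Q)' \ Q) = {5, 6, 7, 10, 11}
R \ Q = {}
R ∩ P = {}
(R ∩ P) \ P = {}
(R \ Q) Δ ((R ∩ P) \ P) = {}
{5, 6, 7, 10, 11} and {} share no elements.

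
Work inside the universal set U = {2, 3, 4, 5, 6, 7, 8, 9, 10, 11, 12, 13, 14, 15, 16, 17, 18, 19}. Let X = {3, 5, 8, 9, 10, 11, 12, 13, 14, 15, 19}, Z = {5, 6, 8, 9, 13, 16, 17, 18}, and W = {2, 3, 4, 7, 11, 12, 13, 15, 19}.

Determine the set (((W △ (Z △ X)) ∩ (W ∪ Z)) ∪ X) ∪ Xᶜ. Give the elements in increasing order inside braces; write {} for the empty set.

Z △ X = {3, 6, 10, 11, 12, 14, 15, 16, 17, 18, 19}
W △ (Z △ X) = {2, 4, 6, 7, 10, 13, 14, 16, 17, 18}
W ∪ Z = {2, 3, 4, 5, 6, 7, 8, 9, 11, 12, 13, 15, 16, 17, 18, 19}
(W △ (Z △ X)) ∩ (W ∪ Z) = {2, 4, 6, 7, 13, 16, 17, 18}
((W △ (Z △ X)) ∩ (W ∪ Z)) ∪ X = {2, 3, 4, 5, 6, 7, 8, 9, 10, 11, 12, 13, 14, 15, 16, 17, 18, 19}
Xᶜ = {2, 4, 6, 7, 16, 17, 18}
(((W △ (Z △ X)) ∩ (W ∪ Z)) ∪ X) ∪ Xᶜ = {2, 3, 4, 5, 6, 7, 8, 9, 10, 11, 12, 13, 14, 15, 16, 17, 18, 19}

{2, 3, 4, 5, 6, 7, 8, 9, 10, 11, 12, 13, 14, 15, 16, 17, 18, 19}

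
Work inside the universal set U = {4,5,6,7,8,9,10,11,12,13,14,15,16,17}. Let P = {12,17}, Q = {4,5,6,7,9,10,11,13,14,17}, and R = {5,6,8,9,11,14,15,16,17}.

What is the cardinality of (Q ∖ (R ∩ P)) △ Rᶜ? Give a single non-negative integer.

6

R ∩ P = {17}
Q ∖ (R ∩ P) = {4,5,6,7,9,10,11,13,14}
Rᶜ = {4,7,10,12,13}
(Q ∖ (R ∩ P)) △ Rᶜ = {5,6,9,11,12,14}
|(Q ∖ (R ∩ P)) △ Rᶜ| = 6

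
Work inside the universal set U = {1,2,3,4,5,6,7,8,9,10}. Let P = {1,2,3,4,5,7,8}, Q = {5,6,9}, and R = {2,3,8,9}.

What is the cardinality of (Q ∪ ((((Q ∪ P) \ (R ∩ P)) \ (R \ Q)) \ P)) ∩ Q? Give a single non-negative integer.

Q ∪ P = {1,2,3,4,5,6,7,8,9}
R ∩ P = {2,3,8}
(Q ∪ P) \ (R ∩ P) = {1,4,5,6,7,9}
R \ Q = {2,3,8}
((Q ∪ P) \ (R ∩ P)) \ (R \ Q) = {1,4,5,6,7,9}
(((Q ∪ P) \ (R ∩ P)) \ (R \ Q)) \ P = {6,9}
Q ∪ ((((Q ∪ P) \ (R ∩ P)) \ (R \ Q)) \ P) = {5,6,9}
(Q ∪ ((((Q ∪ P) \ (R ∩ P)) \ (R \ Q)) \ P)) ∩ Q = {5,6,9}
|(Q ∪ ((((Q ∪ P) \ (R ∩ P)) \ (R \ Q)) \ P)) ∩ Q| = 3

3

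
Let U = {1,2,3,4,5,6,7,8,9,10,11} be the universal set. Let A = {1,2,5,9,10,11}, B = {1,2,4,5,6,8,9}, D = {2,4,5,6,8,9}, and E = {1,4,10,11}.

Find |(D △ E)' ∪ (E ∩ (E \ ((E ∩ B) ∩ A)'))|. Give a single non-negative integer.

4

D △ E = {1,2,5,6,8,9,10,11}
(D △ E)' = {3,4,7}
E ∩ B = {1,4}
(E ∩ B) ∩ A = {1}
((E ∩ B) ∩ A)' = {2,3,4,5,6,7,8,9,10,11}
E \ ((E ∩ B) ∩ A)' = {1}
E ∩ (E \ ((E ∩ B) ∩ A)') = {1}
(D △ E)' ∪ (E ∩ (E \ ((E ∩ B) ∩ A)')) = {1,3,4,7}
|(D △ E)' ∪ (E ∩ (E \ ((E ∩ B) ∩ A)'))| = 4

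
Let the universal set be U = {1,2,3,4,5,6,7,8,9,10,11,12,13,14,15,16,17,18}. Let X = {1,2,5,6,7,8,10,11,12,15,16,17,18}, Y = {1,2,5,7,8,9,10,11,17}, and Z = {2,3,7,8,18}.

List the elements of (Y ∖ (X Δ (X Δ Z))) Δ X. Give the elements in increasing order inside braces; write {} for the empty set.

X Δ Z = {1,3,5,6,10,11,12,15,16,17}
X Δ (X Δ Z) = {2,3,7,8,18}
Y ∖ (X Δ (X Δ Z)) = {1,5,9,10,11,17}
(Y ∖ (X Δ (X Δ Z))) Δ X = {2,6,7,8,9,12,15,16,18}

{2,6,7,8,9,12,15,16,18}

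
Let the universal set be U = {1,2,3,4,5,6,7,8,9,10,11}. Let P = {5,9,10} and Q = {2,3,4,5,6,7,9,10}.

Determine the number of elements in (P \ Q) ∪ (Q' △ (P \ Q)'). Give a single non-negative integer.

P \ Q = {}
Q' = {1,8,11}
(P \ Q)' = {1,2,3,4,5,6,7,8,9,10,11}
Q' △ (P \ Q)' = {2,3,4,5,6,7,9,10}
(P \ Q) ∪ (Q' △ (P \ Q)') = {2,3,4,5,6,7,9,10}
|(P \ Q) ∪ (Q' △ (P \ Q)')| = 8

8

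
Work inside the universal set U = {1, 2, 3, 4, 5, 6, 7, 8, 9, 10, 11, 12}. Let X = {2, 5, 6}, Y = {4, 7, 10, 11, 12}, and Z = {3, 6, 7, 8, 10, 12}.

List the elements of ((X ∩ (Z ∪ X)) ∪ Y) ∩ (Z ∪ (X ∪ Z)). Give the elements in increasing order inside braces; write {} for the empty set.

{2, 5, 6, 7, 10, 12}

Z ∪ X = {2, 3, 5, 6, 7, 8, 10, 12}
X ∩ (Z ∪ X) = {2, 5, 6}
(X ∩ (Z ∪ X)) ∪ Y = {2, 4, 5, 6, 7, 10, 11, 12}
X ∪ Z = {2, 3, 5, 6, 7, 8, 10, 12}
Z ∪ (X ∪ Z) = {2, 3, 5, 6, 7, 8, 10, 12}
((X ∩ (Z ∪ X)) ∪ Y) ∩ (Z ∪ (X ∪ Z)) = {2, 5, 6, 7, 10, 12}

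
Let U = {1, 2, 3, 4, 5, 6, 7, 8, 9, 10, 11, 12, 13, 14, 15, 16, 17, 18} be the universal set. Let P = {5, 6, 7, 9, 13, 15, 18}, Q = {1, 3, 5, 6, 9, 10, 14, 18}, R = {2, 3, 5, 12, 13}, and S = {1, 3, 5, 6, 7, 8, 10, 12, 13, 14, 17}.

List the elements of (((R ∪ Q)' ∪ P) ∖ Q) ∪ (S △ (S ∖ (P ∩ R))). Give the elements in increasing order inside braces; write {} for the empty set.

R ∪ Q = {1, 2, 3, 5, 6, 9, 10, 12, 13, 14, 18}
(R ∪ Q)' = {4, 7, 8, 11, 15, 16, 17}
(R ∪ Q)' ∪ P = {4, 5, 6, 7, 8, 9, 11, 13, 15, 16, 17, 18}
((R ∪ Q)' ∪ P) ∖ Q = {4, 7, 8, 11, 13, 15, 16, 17}
P ∩ R = {5, 13}
S ∖ (P ∩ R) = {1, 3, 6, 7, 8, 10, 12, 14, 17}
S △ (S ∖ (P ∩ R)) = {5, 13}
(((R ∪ Q)' ∪ P) ∖ Q) ∪ (S △ (S ∖ (P ∩ R))) = {4, 5, 7, 8, 11, 13, 15, 16, 17}

{4, 5, 7, 8, 11, 13, 15, 16, 17}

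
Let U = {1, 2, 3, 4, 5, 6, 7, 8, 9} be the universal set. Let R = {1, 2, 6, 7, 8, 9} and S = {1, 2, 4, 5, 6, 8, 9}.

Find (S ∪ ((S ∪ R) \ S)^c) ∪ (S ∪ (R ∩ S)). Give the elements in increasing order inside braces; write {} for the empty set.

S ∪ R = {1, 2, 4, 5, 6, 7, 8, 9}
(S ∪ R) \ S = {7}
((S ∪ R) \ S)^c = {1, 2, 3, 4, 5, 6, 8, 9}
S ∪ ((S ∪ R) \ S)^c = {1, 2, 3, 4, 5, 6, 8, 9}
R ∩ S = {1, 2, 6, 8, 9}
S ∪ (R ∩ S) = {1, 2, 4, 5, 6, 8, 9}
(S ∪ ((S ∪ R) \ S)^c) ∪ (S ∪ (R ∩ S)) = {1, 2, 3, 4, 5, 6, 8, 9}

{1, 2, 3, 4, 5, 6, 8, 9}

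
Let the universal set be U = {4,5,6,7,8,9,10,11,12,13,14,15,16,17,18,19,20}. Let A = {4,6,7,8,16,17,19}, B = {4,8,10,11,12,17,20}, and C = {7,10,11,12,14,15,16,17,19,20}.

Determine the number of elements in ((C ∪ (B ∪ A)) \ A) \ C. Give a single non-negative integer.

0

B ∪ A = {4,6,7,8,10,11,12,16,17,19,20}
C ∪ (B ∪ A) = {4,6,7,8,10,11,12,14,15,16,17,19,20}
(C ∪ (B ∪ A)) \ A = {10,11,12,14,15,20}
((C ∪ (B ∪ A)) \ A) \ C = {}
|((C ∪ (B ∪ A)) \ A) \ C| = 0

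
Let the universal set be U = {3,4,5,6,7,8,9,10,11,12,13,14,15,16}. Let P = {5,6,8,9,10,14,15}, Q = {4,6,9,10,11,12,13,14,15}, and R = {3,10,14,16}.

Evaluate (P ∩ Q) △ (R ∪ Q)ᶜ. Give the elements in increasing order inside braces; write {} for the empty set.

{5,6,7,8,9,10,14,15}

P ∩ Q = {6,9,10,14,15}
R ∪ Q = {3,4,6,9,10,11,12,13,14,15,16}
(R ∪ Q)ᶜ = {5,7,8}
(P ∩ Q) △ (R ∪ Q)ᶜ = {5,6,7,8,9,10,14,15}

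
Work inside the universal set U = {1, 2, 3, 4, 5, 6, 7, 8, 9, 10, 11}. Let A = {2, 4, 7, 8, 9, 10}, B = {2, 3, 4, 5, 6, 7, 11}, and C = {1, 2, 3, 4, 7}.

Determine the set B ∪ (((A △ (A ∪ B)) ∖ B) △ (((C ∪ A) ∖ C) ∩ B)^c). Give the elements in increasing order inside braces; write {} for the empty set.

A ∪ B = {2, 3, 4, 5, 6, 7, 8, 9, 10, 11}
A △ (A ∪ B) = {3, 5, 6, 11}
(A △ (A ∪ B)) ∖ B = {}
C ∪ A = {1, 2, 3, 4, 7, 8, 9, 10}
(C ∪ A) ∖ C = {8, 9, 10}
((C ∪ A) ∖ C) ∩ B = {}
(((C ∪ A) ∖ C) ∩ B)^c = {1, 2, 3, 4, 5, 6, 7, 8, 9, 10, 11}
((A △ (A ∪ B)) ∖ B) △ (((C ∪ A) ∖ C) ∩ B)^c = {1, 2, 3, 4, 5, 6, 7, 8, 9, 10, 11}
B ∪ (((A △ (A ∪ B)) ∖ B) △ (((C ∪ A) ∖ C) ∩ B)^c) = {1, 2, 3, 4, 5, 6, 7, 8, 9, 10, 11}

{1, 2, 3, 4, 5, 6, 7, 8, 9, 10, 11}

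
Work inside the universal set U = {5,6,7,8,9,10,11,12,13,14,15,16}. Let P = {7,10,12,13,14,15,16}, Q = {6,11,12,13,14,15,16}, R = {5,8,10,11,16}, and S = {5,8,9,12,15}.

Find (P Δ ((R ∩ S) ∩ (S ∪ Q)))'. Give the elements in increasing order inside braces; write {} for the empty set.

R ∩ S = {5,8}
S ∪ Q = {5,6,8,9,11,12,13,14,15,16}
(R ∩ S) ∩ (S ∪ Q) = {5,8}
P Δ ((R ∩ S) ∩ (S ∪ Q)) = {5,7,8,10,12,13,14,15,16}
(P Δ ((R ∩ S) ∩ (S ∪ Q)))' = {6,9,11}

{6,9,11}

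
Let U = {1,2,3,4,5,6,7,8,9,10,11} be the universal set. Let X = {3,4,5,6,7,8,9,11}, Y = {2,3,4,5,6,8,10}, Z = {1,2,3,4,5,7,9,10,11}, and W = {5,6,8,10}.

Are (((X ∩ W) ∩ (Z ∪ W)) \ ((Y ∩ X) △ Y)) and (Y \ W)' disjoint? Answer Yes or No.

X ∩ W = {5,6,8}
Z ∪ W = {1,2,3,4,5,6,7,8,9,10,11}
(X ∩ W) ∩ (Z ∪ W) = {5,6,8}
Y ∩ X = {3,4,5,6,8}
(Y ∩ X) △ Y = {2,10}
((X ∩ W) ∩ (Z ∪ W)) \ ((Y ∩ X) △ Y) = {5,6,8}
Y \ W = {2,3,4}
(Y \ W)' = {1,5,6,7,8,9,10,11}
5 lies in both, so they are not disjoint.

No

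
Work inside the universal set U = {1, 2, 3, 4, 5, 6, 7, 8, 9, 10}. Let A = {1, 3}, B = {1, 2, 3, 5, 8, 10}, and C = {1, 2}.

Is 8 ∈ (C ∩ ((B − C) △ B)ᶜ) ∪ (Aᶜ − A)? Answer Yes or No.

8 ∈ B and 8 ∉ C, so 8 ∈ B − C
8 ∈ (B − C) and 8 ∈ B, so 8 ∉ (B − C) △ B
8 ∈ ((B − C) △ B)ᶜ since 8 ∉ ((B − C) △ B)
8 ∉ C and 8 ∈ ((B − C) △ B)ᶜ, so 8 ∉ C ∩ ((B − C) △ B)ᶜ
8 ∉ A, so 8 ∈ Aᶜ
8 ∈ Aᶜ and 8 ∉ A, so 8 ∈ Aᶜ − A
8 ∉ (C ∩ ((B − C) △ B)ᶜ) and 8 ∈ (Aᶜ − A), so 8 ∈ (C ∩ ((B − C) △ B)ᶜ) ∪ (Aᶜ − A)

Yes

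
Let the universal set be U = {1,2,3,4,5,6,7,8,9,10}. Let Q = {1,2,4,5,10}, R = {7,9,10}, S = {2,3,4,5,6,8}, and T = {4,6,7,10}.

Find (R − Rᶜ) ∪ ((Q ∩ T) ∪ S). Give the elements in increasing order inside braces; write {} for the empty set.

{2,3,4,5,6,7,8,9,10}

Rᶜ = {1,2,3,4,5,6,8}
R − Rᶜ = {7,9,10}
Q ∩ T = {4,10}
(Q ∩ T) ∪ S = {2,3,4,5,6,8,10}
(R − Rᶜ) ∪ ((Q ∩ T) ∪ S) = {2,3,4,5,6,7,8,9,10}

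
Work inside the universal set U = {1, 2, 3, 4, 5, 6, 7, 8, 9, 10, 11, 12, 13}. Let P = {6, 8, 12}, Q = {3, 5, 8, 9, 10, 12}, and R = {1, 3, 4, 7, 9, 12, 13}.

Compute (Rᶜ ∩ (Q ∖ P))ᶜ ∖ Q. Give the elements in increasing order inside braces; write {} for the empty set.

Rᶜ = {2, 5, 6, 8, 10, 11}
Q ∖ P = {3, 5, 9, 10}
Rᶜ ∩ (Q ∖ P) = {5, 10}
(Rᶜ ∩ (Q ∖ P))ᶜ = {1, 2, 3, 4, 6, 7, 8, 9, 11, 12, 13}
(Rᶜ ∩ (Q ∖ P))ᶜ ∖ Q = {1, 2, 4, 6, 7, 11, 13}

{1, 2, 4, 6, 7, 11, 13}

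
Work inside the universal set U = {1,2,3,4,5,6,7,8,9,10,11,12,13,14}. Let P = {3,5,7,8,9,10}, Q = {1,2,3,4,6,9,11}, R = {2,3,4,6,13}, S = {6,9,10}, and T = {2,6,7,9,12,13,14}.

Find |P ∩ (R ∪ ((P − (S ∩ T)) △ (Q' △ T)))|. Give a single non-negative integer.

3

S ∩ T = {6,9}
P − (S ∩ T) = {3,5,7,8,10}
Q' = {5,7,8,10,12,13,14}
Q' △ T = {2,5,6,8,9,10}
(P − (S ∩ T)) △ (Q' △ T) = {2,3,6,7,9}
R ∪ ((P − (S ∩ T)) △ (Q' △ T)) = {2,3,4,6,7,9,13}
P ∩ (R ∪ ((P − (S ∩ T)) △ (Q' △ T))) = {3,7,9}
|P ∩ (R ∪ ((P − (S ∩ T)) △ (Q' △ T)))| = 3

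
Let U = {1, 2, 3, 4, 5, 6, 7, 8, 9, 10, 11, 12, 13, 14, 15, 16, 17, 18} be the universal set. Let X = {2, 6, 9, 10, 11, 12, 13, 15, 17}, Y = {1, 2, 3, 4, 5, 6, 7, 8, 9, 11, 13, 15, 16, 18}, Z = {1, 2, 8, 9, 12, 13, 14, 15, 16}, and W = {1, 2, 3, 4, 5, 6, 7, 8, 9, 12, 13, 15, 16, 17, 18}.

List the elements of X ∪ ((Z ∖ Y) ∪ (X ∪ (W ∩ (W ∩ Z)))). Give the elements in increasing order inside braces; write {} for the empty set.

Z ∖ Y = {12, 14}
W ∩ Z = {1, 2, 8, 9, 12, 13, 15, 16}
W ∩ (W ∩ Z) = {1, 2, 8, 9, 12, 13, 15, 16}
X ∪ (W ∩ (W ∩ Z)) = {1, 2, 6, 8, 9, 10, 11, 12, 13, 15, 16, 17}
(Z ∖ Y) ∪ (X ∪ (W ∩ (W ∩ Z))) = {1, 2, 6, 8, 9, 10, 11, 12, 13, 14, 15, 16, 17}
X ∪ ((Z ∖ Y) ∪ (X ∪ (W ∩ (W ∩ Z)))) = {1, 2, 6, 8, 9, 10, 11, 12, 13, 14, 15, 16, 17}

{1, 2, 6, 8, 9, 10, 11, 12, 13, 14, 15, 16, 17}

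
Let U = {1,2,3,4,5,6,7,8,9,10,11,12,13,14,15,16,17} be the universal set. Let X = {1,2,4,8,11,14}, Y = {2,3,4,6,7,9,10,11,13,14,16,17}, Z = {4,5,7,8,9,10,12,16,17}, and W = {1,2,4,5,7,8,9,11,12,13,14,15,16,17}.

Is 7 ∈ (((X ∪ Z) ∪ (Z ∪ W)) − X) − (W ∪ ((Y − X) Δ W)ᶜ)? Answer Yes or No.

7 ∉ X and 7 ∈ Z, so 7 ∈ X ∪ Z
7 ∈ Z and 7 ∈ W, so 7 ∈ Z ∪ W
7 ∈ (X ∪ Z) and 7 ∈ (Z ∪ W), so 7 ∈ (X ∪ Z) ∪ (Z ∪ W)
7 ∈ ((X ∪ Z) ∪ (Z ∪ W)) and 7 ∉ X, so 7 ∈ ((X ∪ Z) ∪ (Z ∪ W)) − X
7 ∈ Y and 7 ∉ X, so 7 ∈ Y − X
7 ∈ (Y − X) and 7 ∈ W, so 7 ∉ (Y − X) Δ W
7 ∈ ((Y − X) Δ W)ᶜ since 7 ∉ ((Y − X) Δ W)
7 ∈ W and 7 ∈ ((Y − X) Δ W)ᶜ, so 7 ∈ W ∪ ((Y − X) Δ W)ᶜ
7 ∈ (((X ∪ Z) ∪ (Z ∪ W)) − X) and 7 ∈ (W ∪ ((Y − X) Δ W)ᶜ), so 7 ∉ (((X ∪ Z) ∪ (Z ∪ W)) − X) − (W ∪ ((Y − X) Δ W)ᶜ)

No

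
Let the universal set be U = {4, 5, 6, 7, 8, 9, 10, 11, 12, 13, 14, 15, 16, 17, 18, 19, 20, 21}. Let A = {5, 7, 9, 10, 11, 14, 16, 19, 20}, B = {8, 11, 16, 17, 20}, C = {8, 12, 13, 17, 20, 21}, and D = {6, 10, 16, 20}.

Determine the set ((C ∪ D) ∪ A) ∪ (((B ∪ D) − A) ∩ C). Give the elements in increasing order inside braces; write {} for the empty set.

{5, 6, 7, 8, 9, 10, 11, 12, 13, 14, 16, 17, 19, 20, 21}

C ∪ D = {6, 8, 10, 12, 13, 16, 17, 20, 21}
(C ∪ D) ∪ A = {5, 6, 7, 8, 9, 10, 11, 12, 13, 14, 16, 17, 19, 20, 21}
B ∪ D = {6, 8, 10, 11, 16, 17, 20}
(B ∪ D) − A = {6, 8, 17}
((B ∪ D) − A) ∩ C = {8, 17}
((C ∪ D) ∪ A) ∪ (((B ∪ D) − A) ∩ C) = {5, 6, 7, 8, 9, 10, 11, 12, 13, 14, 16, 17, 19, 20, 21}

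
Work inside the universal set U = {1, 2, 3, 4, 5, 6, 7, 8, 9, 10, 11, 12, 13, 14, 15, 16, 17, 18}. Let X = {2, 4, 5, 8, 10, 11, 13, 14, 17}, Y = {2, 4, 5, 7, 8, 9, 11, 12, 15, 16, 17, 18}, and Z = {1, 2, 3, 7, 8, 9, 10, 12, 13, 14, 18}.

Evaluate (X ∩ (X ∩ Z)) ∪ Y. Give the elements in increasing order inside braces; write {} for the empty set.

{2, 4, 5, 7, 8, 9, 10, 11, 12, 13, 14, 15, 16, 17, 18}

X ∩ Z = {2, 8, 10, 13, 14}
X ∩ (X ∩ Z) = {2, 8, 10, 13, 14}
(X ∩ (X ∩ Z)) ∪ Y = {2, 4, 5, 7, 8, 9, 10, 11, 12, 13, 14, 15, 16, 17, 18}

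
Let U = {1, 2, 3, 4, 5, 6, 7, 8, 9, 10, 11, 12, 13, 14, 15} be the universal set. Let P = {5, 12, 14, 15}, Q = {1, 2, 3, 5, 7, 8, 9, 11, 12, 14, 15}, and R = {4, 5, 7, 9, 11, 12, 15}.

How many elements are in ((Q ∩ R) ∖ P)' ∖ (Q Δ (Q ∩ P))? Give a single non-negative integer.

8

Q ∩ R = {5, 7, 9, 11, 12, 15}
(Q ∩ R) ∖ P = {7, 9, 11}
((Q ∩ R) ∖ P)' = {1, 2, 3, 4, 5, 6, 8, 10, 12, 13, 14, 15}
Q ∩ P = {5, 12, 14, 15}
Q Δ (Q ∩ P) = {1, 2, 3, 7, 8, 9, 11}
((Q ∩ R) ∖ P)' ∖ (Q Δ (Q ∩ P)) = {4, 5, 6, 10, 12, 13, 14, 15}
|((Q ∩ R) ∖ P)' ∖ (Q Δ (Q ∩ P))| = 8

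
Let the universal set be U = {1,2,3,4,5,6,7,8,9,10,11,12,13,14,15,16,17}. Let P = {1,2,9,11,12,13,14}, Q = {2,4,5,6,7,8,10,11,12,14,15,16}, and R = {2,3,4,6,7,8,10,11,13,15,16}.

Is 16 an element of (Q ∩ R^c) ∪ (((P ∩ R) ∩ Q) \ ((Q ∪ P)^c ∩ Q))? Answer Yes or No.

No

16 ∈ R, so 16 ∉ R^c
16 ∈ Q and 16 ∉ R^c, so 16 ∉ Q ∩ R^c
16 ∉ P and 16 ∈ R, so 16 ∉ P ∩ R
16 ∉ (P ∩ R) and 16 ∈ Q, so 16 ∉ (P ∩ R) ∩ Q
16 ∈ Q and 16 ∉ P, so 16 ∈ Q ∪ P
16 ∉ (Q ∪ P)^c since 16 ∈ (Q ∪ P)
16 ∉ (Q ∪ P)^c and 16 ∈ Q, so 16 ∉ (Q ∪ P)^c ∩ Q
16 ∉ ((P ∩ R) ∩ Q) and 16 ∉ ((Q ∪ P)^c ∩ Q), so 16 ∉ ((P ∩ R) ∩ Q) \ ((Q ∪ P)^c ∩ Q)
16 ∉ (Q ∩ R^c) and 16 ∉ (((P ∩ R) ∩ Q) \ ((Q ∪ P)^c ∩ Q)), so 16 ∉ (Q ∩ R^c) ∪ (((P ∩ R) ∩ Q) \ ((Q ∪ P)^c ∩ Q))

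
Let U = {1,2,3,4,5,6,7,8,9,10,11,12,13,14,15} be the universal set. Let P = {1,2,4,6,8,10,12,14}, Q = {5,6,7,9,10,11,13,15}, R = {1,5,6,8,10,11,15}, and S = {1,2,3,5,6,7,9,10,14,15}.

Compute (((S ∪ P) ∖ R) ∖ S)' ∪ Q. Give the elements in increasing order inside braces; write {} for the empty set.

S ∪ P = {1,2,3,4,5,6,7,8,9,10,12,14,15}
(S ∪ P) ∖ R = {2,3,4,7,9,12,14}
((S ∪ P) ∖ R) ∖ S = {4,12}
(((S ∪ P) ∖ R) ∖ S)' = {1,2,3,5,6,7,8,9,10,11,13,14,15}
(((S ∪ P) ∖ R) ∖ S)' ∪ Q = {1,2,3,5,6,7,8,9,10,11,13,14,15}

{1,2,3,5,6,7,8,9,10,11,13,14,15}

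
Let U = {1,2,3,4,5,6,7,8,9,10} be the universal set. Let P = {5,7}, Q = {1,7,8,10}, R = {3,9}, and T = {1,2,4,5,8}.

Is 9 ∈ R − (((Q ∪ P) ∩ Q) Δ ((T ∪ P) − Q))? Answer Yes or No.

9 ∉ Q and 9 ∉ P, so 9 ∉ Q ∪ P
9 ∉ (Q ∪ P) and 9 ∉ Q, so 9 ∉ (Q ∪ P) ∩ Q
9 ∉ T and 9 ∉ P, so 9 ∉ T ∪ P
9 ∉ (T ∪ P) and 9 ∉ Q, so 9 ∉ (T ∪ P) − Q
9 ∉ ((Q ∪ P) ∩ Q) and 9 ∉ ((T ∪ P) − Q), so 9 ∉ ((Q ∪ P) ∩ Q) Δ ((T ∪ P) − Q)
9 ∈ R and 9 ∉ (((Q ∪ P) ∩ Q) Δ ((T ∪ P) − Q)), so 9 ∈ R − (((Q ∪ P) ∩ Q) Δ ((T ∪ P) − Q))

Yes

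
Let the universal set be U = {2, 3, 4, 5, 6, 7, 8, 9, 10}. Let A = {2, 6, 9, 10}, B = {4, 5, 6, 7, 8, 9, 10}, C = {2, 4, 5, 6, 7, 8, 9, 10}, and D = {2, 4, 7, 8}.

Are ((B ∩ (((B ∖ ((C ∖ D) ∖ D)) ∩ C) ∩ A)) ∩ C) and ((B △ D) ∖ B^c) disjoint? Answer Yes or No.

Yes

C ∖ D = {5, 6, 9, 10}
(C ∖ D) ∖ D = {5, 6, 9, 10}
B ∖ ((C ∖ D) ∖ D) = {4, 7, 8}
(B ∖ ((C ∖ D) ∖ D)) ∩ C = {4, 7, 8}
((B ∖ ((C ∖ D) ∖ D)) ∩ C) ∩ A = {}
B ∩ (((B ∖ ((C ∖ D) ∖ D)) ∩ C) ∩ A) = {}
(B ∩ (((B ∖ ((C ∖ D) ∖ D)) ∩ C) ∩ A)) ∩ C = {}
B △ D = {2, 5, 6, 9, 10}
B^c = {2, 3}
(B △ D) ∖ B^c = {5, 6, 9, 10}
{} and {5, 6, 9, 10} share no elements.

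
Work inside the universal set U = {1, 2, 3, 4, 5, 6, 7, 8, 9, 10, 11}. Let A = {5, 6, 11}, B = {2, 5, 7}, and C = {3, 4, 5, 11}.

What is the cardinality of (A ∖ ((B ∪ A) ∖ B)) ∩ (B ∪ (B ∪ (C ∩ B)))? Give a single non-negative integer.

B ∪ A = {2, 5, 6, 7, 11}
(B ∪ A) ∖ B = {6, 11}
A ∖ ((B ∪ A) ∖ B) = {5}
C ∩ B = {5}
B ∪ (C ∩ B) = {2, 5, 7}
B ∪ (B ∪ (C ∩ B)) = {2, 5, 7}
(A ∖ ((B ∪ A) ∖ B)) ∩ (B ∪ (B ∪ (C ∩ B))) = {5}
|(A ∖ ((B ∪ A) ∖ B)) ∩ (B ∪ (B ∪ (C ∩ B)))| = 1

1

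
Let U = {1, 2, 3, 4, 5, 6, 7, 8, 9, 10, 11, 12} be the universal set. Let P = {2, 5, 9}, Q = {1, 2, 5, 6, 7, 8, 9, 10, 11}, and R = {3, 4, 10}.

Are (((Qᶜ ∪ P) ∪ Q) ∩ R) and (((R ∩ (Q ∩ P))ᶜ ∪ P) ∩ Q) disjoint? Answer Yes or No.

No

Qᶜ = {3, 4, 12}
Qᶜ ∪ P = {2, 3, 4, 5, 9, 12}
(Qᶜ ∪ P) ∪ Q = {1, 2, 3, 4, 5, 6, 7, 8, 9, 10, 11, 12}
((Qᶜ ∪ P) ∪ Q) ∩ R = {3, 4, 10}
Q ∩ P = {2, 5, 9}
R ∩ (Q ∩ P) = {}
(R ∩ (Q ∩ P))ᶜ = {1, 2, 3, 4, 5, 6, 7, 8, 9, 10, 11, 12}
(R ∩ (Q ∩ P))ᶜ ∪ P = {1, 2, 3, 4, 5, 6, 7, 8, 9, 10, 11, 12}
((R ∩ (Q ∩ P))ᶜ ∪ P) ∩ Q = {1, 2, 5, 6, 7, 8, 9, 10, 11}
10 lies in both, so they are not disjoint.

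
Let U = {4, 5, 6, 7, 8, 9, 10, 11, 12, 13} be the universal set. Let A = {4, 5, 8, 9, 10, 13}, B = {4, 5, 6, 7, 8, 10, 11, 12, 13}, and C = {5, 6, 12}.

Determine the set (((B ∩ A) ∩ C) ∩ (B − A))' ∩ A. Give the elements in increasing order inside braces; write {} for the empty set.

{4, 5, 8, 9, 10, 13}

B ∩ A = {4, 5, 8, 10, 13}
(B ∩ A) ∩ C = {5}
B − A = {6, 7, 11, 12}
((B ∩ A) ∩ C) ∩ (B − A) = {}
(((B ∩ A) ∩ C) ∩ (B − A))' = {4, 5, 6, 7, 8, 9, 10, 11, 12, 13}
(((B ∩ A) ∩ C) ∩ (B − A))' ∩ A = {4, 5, 8, 9, 10, 13}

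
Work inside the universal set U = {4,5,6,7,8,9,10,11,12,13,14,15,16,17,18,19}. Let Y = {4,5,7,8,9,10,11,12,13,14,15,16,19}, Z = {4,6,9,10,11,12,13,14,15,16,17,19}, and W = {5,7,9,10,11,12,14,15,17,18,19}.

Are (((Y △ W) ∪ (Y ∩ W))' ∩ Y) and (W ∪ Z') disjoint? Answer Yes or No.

Y △ W = {4,8,13,16,17,18}
Y ∩ W = {5,7,9,10,11,12,14,15,19}
(Y △ W) ∪ (Y ∩ W) = {4,5,7,8,9,10,11,12,13,14,15,16,17,18,19}
((Y △ W) ∪ (Y ∩ W))' = {6}
((Y △ W) ∪ (Y ∩ W))' ∩ Y = {}
Z' = {5,7,8,18}
W ∪ Z' = {5,7,8,9,10,11,12,14,15,17,18,19}
{} and {5,7,8,9,10,11,12,14,15,17,18,19} share no elements.

Yes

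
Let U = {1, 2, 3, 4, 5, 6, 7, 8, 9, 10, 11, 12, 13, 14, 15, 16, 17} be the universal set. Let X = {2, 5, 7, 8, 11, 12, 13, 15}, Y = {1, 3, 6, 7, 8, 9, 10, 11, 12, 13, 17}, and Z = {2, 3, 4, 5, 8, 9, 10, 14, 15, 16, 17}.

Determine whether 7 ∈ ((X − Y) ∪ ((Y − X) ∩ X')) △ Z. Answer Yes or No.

No

7 ∈ X and 7 ∈ Y, so 7 ∉ X − Y
7 ∈ Y and 7 ∈ X, so 7 ∉ Y − X
7 ∈ X, so 7 ∉ X'
7 ∉ (Y − X) and 7 ∉ X', so 7 ∉ (Y − X) ∩ X'
7 ∉ (X − Y) and 7 ∉ ((Y − X) ∩ X'), so 7 ∉ (X − Y) ∪ ((Y − X) ∩ X')
7 ∉ ((X − Y) ∪ ((Y − X) ∩ X')) and 7 ∉ Z, so 7 ∉ ((X − Y) ∪ ((Y − X) ∩ X')) △ Z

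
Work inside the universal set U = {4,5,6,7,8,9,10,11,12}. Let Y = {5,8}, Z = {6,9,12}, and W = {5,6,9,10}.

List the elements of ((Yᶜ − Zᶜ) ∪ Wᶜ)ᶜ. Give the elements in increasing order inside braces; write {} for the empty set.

{5,10}

Yᶜ = {4,6,7,9,10,11,12}
Zᶜ = {4,5,7,8,10,11}
Yᶜ − Zᶜ = {6,9,12}
Wᶜ = {4,7,8,11,12}
(Yᶜ − Zᶜ) ∪ Wᶜ = {4,6,7,8,9,11,12}
((Yᶜ − Zᶜ) ∪ Wᶜ)ᶜ = {5,10}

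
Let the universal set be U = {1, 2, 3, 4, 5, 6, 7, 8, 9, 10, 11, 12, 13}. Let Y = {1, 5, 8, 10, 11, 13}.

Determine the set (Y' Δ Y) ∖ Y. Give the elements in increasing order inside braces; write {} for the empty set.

Y' = {2, 3, 4, 6, 7, 9, 12}
Y' Δ Y = {1, 2, 3, 4, 5, 6, 7, 8, 9, 10, 11, 12, 13}
(Y' Δ Y) ∖ Y = {2, 3, 4, 6, 7, 9, 12}

{2, 3, 4, 6, 7, 9, 12}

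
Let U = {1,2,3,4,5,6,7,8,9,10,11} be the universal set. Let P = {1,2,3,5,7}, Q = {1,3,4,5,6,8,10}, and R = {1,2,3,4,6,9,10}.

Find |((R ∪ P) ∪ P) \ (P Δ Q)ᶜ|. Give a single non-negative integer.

R ∪ P = {1,2,3,4,5,6,7,9,10}
(R ∪ P) ∪ P = {1,2,3,4,5,6,7,9,10}
P Δ Q = {2,4,6,7,8,10}
(P Δ Q)ᶜ = {1,3,5,9,11}
((R ∪ P) ∪ P) \ (P Δ Q)ᶜ = {2,4,6,7,10}
|((R ∪ P) ∪ P) \ (P Δ Q)ᶜ| = 5

5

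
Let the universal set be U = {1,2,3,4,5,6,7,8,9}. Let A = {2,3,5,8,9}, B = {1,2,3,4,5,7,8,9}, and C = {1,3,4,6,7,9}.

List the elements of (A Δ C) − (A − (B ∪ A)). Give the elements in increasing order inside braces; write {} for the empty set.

{1,2,4,5,6,7,8}

A Δ C = {1,2,4,5,6,7,8}
B ∪ A = {1,2,3,4,5,7,8,9}
A − (B ∪ A) = {}
(A Δ C) − (A − (B ∪ A)) = {1,2,4,5,6,7,8}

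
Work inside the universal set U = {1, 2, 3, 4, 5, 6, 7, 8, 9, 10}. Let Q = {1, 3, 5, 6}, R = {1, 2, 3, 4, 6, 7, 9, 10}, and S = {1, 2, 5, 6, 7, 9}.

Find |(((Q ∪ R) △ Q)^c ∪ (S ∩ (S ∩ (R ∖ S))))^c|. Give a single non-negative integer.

Q ∪ R = {1, 2, 3, 4, 5, 6, 7, 9, 10}
(Q ∪ R) △ Q = {2, 4, 7, 9, 10}
((Q ∪ R) △ Q)^c = {1, 3, 5, 6, 8}
R ∖ S = {3, 4, 10}
S ∩ (R ∖ S) = {}
S ∩ (S ∩ (R ∖ S)) = {}
((Q ∪ R) △ Q)^c ∪ (S ∩ (S ∩ (R ∖ S))) = {1, 3, 5, 6, 8}
(((Q ∪ R) △ Q)^c ∪ (S ∩ (S ∩ (R ∖ S))))^c = {2, 4, 7, 9, 10}
|(((Q ∪ R) △ Q)^c ∪ (S ∩ (S ∩ (R ∖ S))))^c| = 5

5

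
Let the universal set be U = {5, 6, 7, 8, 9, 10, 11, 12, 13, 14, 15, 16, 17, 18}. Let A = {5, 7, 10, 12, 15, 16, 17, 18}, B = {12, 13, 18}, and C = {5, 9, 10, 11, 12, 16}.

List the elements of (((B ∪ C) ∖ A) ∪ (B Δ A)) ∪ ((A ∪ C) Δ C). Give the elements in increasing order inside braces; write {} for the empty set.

B ∪ C = {5, 9, 10, 11, 12, 13, 16, 18}
(B ∪ C) ∖ A = {9, 11, 13}
B Δ A = {5, 7, 10, 13, 15, 16, 17}
((B ∪ C) ∖ A) ∪ (B Δ A) = {5, 7, 9, 10, 11, 13, 15, 16, 17}
A ∪ C = {5, 7, 9, 10, 11, 12, 15, 16, 17, 18}
(A ∪ C) Δ C = {7, 15, 17, 18}
(((B ∪ C) ∖ A) ∪ (B Δ A)) ∪ ((A ∪ C) Δ C) = {5, 7, 9, 10, 11, 13, 15, 16, 17, 18}

{5, 7, 9, 10, 11, 13, 15, 16, 17, 18}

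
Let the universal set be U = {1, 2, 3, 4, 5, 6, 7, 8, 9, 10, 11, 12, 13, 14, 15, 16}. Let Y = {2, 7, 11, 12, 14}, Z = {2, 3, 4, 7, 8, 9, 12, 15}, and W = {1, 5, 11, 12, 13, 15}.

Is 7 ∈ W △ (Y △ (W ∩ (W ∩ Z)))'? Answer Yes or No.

No

7 ∉ W and 7 ∈ Z, so 7 ∉ W ∩ Z
7 ∉ W and 7 ∉ (W ∩ Z), so 7 ∉ W ∩ (W ∩ Z)
7 ∈ Y and 7 ∉ (W ∩ (W ∩ Z)), so 7 ∈ Y △ (W ∩ (W ∩ Z))
7 ∉ (Y △ (W ∩ (W ∩ Z)))' since 7 ∈ (Y △ (W ∩ (W ∩ Z)))
7 ∉ W and 7 ∉ (Y △ (W ∩ (W ∩ Z)))', so 7 ∉ W △ (Y △ (W ∩ (W ∩ Z)))'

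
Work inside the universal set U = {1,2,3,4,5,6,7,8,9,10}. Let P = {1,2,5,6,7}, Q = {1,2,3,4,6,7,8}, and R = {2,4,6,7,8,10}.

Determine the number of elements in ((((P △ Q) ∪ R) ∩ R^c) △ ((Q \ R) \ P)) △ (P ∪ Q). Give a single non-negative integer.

7

P △ Q = {3,4,5,8}
(P △ Q) ∪ R = {2,3,4,5,6,7,8,10}
R^c = {1,3,5,9}
((P △ Q) ∪ R) ∩ R^c = {3,5}
Q \ R = {1,3}
(Q \ R) \ P = {3}
(((P △ Q) ∪ R) ∩ R^c) △ ((Q \ R) \ P) = {5}
P ∪ Q = {1,2,3,4,5,6,7,8}
((((P △ Q) ∪ R) ∩ R^c) △ ((Q \ R) \ P)) △ (P ∪ Q) = {1,2,3,4,6,7,8}
|((((P △ Q) ∪ R) ∩ R^c) △ ((Q \ R) \ P)) △ (P ∪ Q)| = 7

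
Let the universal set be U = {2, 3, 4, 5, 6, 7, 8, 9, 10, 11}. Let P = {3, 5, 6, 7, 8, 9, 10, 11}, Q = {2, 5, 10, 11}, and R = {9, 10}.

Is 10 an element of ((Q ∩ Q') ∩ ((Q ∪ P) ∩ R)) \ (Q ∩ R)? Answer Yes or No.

10 ∈ Q, so 10 ∉ Q'
10 ∈ Q and 10 ∉ Q', so 10 ∉ Q ∩ Q'
10 ∈ Q and 10 ∈ P, so 10 ∈ Q ∪ P
10 ∈ (Q ∪ P) and 10 ∈ R, so 10 ∈ (Q ∪ P) ∩ R
10 ∉ (Q ∩ Q') and 10 ∈ ((Q ∪ P) ∩ R), so 10 ∉ (Q ∩ Q') ∩ ((Q ∪ P) ∩ R)
10 ∈ Q and 10 ∈ R, so 10 ∈ Q ∩ R
10 ∉ ((Q ∩ Q') ∩ ((Q ∪ P) ∩ R)) and 10 ∈ (Q ∩ R), so 10 ∉ ((Q ∩ Q') ∩ ((Q ∪ P) ∩ R)) \ (Q ∩ R)

No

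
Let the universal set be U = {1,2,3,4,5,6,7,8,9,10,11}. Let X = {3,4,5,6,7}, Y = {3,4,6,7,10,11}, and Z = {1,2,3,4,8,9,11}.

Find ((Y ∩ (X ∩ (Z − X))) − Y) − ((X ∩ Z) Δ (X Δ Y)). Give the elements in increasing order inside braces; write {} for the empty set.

Z − X = {1,2,8,9,11}
X ∩ (Z − X) = {}
Y ∩ (X ∩ (Z − X)) = {}
(Y ∩ (X ∩ (Z − X))) − Y = {}
X ∩ Z = {3,4}
X Δ Y = {5,10,11}
(X ∩ Z) Δ (X Δ Y) = {3,4,5,10,11}
((Y ∩ (X ∩ (Z − X))) − Y) − ((X ∩ Z) Δ (X Δ Y)) = {}

{}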